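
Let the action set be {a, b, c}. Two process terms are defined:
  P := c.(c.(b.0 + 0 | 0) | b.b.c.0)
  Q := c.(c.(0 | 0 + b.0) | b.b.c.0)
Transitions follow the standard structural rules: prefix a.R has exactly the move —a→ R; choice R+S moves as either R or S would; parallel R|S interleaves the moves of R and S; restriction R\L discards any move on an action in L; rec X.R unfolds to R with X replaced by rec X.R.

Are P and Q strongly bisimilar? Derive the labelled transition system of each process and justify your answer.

YES

P's transition system — 13 states:
  u0 = c.(c.(b.0 + 0 | 0) | b.b.c.0) has moves —c→ u1
  u1 = c.(b.0 + 0 | 0) | b.b.c.0 has moves —b→ u2, —c→ u3
  u2 = c.(b.0 + 0 | 0) | b.c.0 has moves —b→ u4, —c→ u5
  u3 = (b.0 + 0 | 0) | b.b.c.0 has moves —b→ u5, —b→ u6
  u4 = c.(b.0 + 0 | 0) | c.0 has moves —c→ u7, —c→ u8
  u5 = (b.0 + 0 | 0) | b.c.0 has moves —b→ u7, —b→ u9
  u6 = 0 | b.b.c.0 has moves —b→ u9
  u7 = (b.0 + 0 | 0) | c.0 has moves —b→ u10, —c→ u11
  u8 = c.(b.0 + 0 | 0) | 0 has moves —c→ u11
  u9 = 0 | b.c.0 has moves —b→ u10
  u10 = 0 | c.0 has moves —c→ u12
  u11 = (b.0 + 0 | 0) | 0 has moves —b→ u12
  u12 = 0 | 0 has moves deadlocked
Q's transition system — 13 states:
  v0 = c.(c.(0 | 0 + b.0) | b.b.c.0) has moves —c→ v1
  v1 = c.(0 | 0 + b.0) | b.b.c.0 has moves —b→ v2, —c→ v3
  v2 = c.(0 | 0 + b.0) | b.c.0 has moves —b→ v4, —c→ v5
  v3 = (0 | 0 + b.0) | b.b.c.0 has moves —b→ v5, —b→ v6
  v4 = c.(0 | 0 + b.0) | c.0 has moves —c→ v7, —c→ v8
  v5 = (0 | 0 + b.0) | b.c.0 has moves —b→ v7, —b→ v9
  v6 = 0 | b.b.c.0 has moves —b→ v9
  v7 = (0 | 0 + b.0) | c.0 has moves —b→ v10, —c→ v11
  v8 = c.(0 | 0 + b.0) | 0 has moves —c→ v11
  v9 = 0 | b.c.0 has moves —b→ v10
  v10 = 0 | c.0 has moves —c→ v12
  v11 = (0 | 0 + b.0) | 0 has moves —b→ v12
  v12 = 0 | 0 has moves deadlocked
Partition-refinement fixed point:
  B0 = {u0, v0}
  B1 = {u1, v1}
  B2 = {u2, v2}
  B3 = {u4, v4}
  B4 = {u7, v7}
  B5 = {u11, v11}
  B6 = {u12, v12}
  B7 = {u10, v10}
  B8 = {u8, v8}
  B9 = {u5, v5}
  B10 = {u9, v9}
  B11 = {u3, v3}
  B12 = {u6, v6}
u0 ∈ B0, v0 ∈ B0 → same block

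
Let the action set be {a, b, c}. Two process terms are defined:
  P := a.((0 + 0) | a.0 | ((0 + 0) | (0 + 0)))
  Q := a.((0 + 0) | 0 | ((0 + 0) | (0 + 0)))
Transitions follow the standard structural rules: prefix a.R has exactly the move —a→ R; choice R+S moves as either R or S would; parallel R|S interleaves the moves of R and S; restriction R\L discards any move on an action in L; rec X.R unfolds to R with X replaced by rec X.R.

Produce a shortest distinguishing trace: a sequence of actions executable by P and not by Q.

aa

P's transition system — 3 states:
  u0 = a.((0 + 0) | a.0 | ((0 + 0) | (0 + 0))) :: ··a··> u1
  u1 = (0 + 0) | a.0 | ((0 + 0) | (0 + 0)) :: ··a··> u2
  u2 = (0 + 0) | 0 | ((0 + 0) | (0 + 0)) :: ∅
Q's transition system — 2 states:
  v0 = a.((0 + 0) | 0 | ((0 + 0) | (0 + 0))) :: ··a··> v1
  v1 = (0 + 0) | 0 | ((0 + 0) | (0 + 0)) :: ∅
Trace ⟨aa⟩ through P, begin at {u0}:
  after a @ step 1: {u1}
  after a @ step 2: {u2}
  P completes σ.
Trace ⟨aa⟩ through Q, begin at {v0}:
  after a @ step 1: {v1}
  after a @ step 2: no successor for Q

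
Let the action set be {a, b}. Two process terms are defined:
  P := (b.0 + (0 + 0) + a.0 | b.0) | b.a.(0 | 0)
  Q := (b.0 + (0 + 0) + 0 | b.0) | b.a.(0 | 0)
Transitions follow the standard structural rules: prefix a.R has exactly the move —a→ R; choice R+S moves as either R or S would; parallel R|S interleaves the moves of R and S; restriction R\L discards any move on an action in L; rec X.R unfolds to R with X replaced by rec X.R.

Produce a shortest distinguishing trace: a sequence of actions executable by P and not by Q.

LTS(P): 15 reachable states
  p0 = (b.0 + (0 + 0) + a.0 | b.0) | b.a.(0 | 0) → --a--▸ p1, --b--▸ p2, --b--▸ p3, --b--▸ p4
  p1 = 0 | b.0 | b.a.(0 | 0) → --b--▸ p5, --b--▸ p6
  p2 = (b.0 + (0 + 0) + a.0 | b.0) | a.(0 | 0) → --a--▸ p6, --a--▸ p7, --b--▸ p8, --b--▸ p9
  p3 = 0 | b.a.(0 | 0) → --b--▸ p8
  p4 = a.0 | 0 | b.a.(0 | 0) → --a--▸ p5, --b--▸ p9
  p5 = 0 | 0 | b.a.(0 | 0) → --b--▸ p10
  p6 = 0 | b.0 | a.(0 | 0) → --a--▸ p11, --b--▸ p10
  p7 = (b.0 + (0 + 0) + a.0 | b.0) | (0 | 0) → --a--▸ p11, --b--▸ p12, --b--▸ p13
  p8 = 0 | a.(0 | 0) → --a--▸ p12
  p9 = a.0 | 0 | a.(0 | 0) → --a--▸ p10, --a--▸ p13
  p10 = 0 | 0 | a.(0 | 0) → --a--▸ p14
  p11 = 0 | b.0 | (0 | 0) → --b--▸ p14
  p12 = 0 | (0 | 0) → ∅
  p13 = a.0 | 0 | (0 | 0) → --a--▸ p14
  p14 = 0 | 0 | (0 | 0) → ∅
LTS(Q): 9 reachable states
  q0 = (b.0 + (0 + 0) + 0 | b.0) | b.a.(0 | 0) → --b--▸ q1, --b--▸ q2, --b--▸ q3
  q1 = (b.0 + (0 + 0) + 0 | b.0) | a.(0 | 0) → --a--▸ q4, --b--▸ q5, --b--▸ q6
  q2 = 0 | 0 | b.a.(0 | 0) → --b--▸ q5
  q3 = 0 | b.a.(0 | 0) → --b--▸ q6
  q4 = (b.0 + (0 + 0) + 0 | b.0) | (0 | 0) → --b--▸ q7, --b--▸ q8
  q5 = 0 | 0 | a.(0 | 0) → --a--▸ q8
  q6 = 0 | a.(0 | 0) → --a--▸ q7
  q7 = 0 | (0 | 0) → ∅
  q8 = 0 | 0 | (0 | 0) → ∅
Trace ⟨a⟩ through P, begin at {p0}:
  [1] a ⇒ {p1}
  — P admits the full trace.
Trace ⟨a⟩ through Q, begin at {q0}:
  [1] a ⇒ ∅  — Q cannot continue

a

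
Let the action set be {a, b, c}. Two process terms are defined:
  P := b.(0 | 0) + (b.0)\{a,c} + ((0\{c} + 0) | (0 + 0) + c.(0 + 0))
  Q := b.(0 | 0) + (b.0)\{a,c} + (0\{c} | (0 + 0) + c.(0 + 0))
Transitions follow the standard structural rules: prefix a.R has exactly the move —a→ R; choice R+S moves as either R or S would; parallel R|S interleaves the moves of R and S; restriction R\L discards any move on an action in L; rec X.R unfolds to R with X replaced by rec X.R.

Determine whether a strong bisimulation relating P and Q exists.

P ~ Q

Reachable graph of P (4 states):
  u0 = b.(0 | 0) + (b.0)\{a,c} + ((0\{c} + 0) | (0 + 0) + c.(0 + 0)) ⊢ ··b··> u1, ··b··> u2, ··c··> u3
  u1 = 0 | 0 ⊢ (no moves)
  u2 = 0\{a,c} ⊢ (no moves)
  u3 = 0 + 0 ⊢ (no moves)
Reachable graph of Q (4 states):
  v0 = b.(0 | 0) + (b.0)\{a,c} + (0\{c} | (0 + 0) + c.(0 + 0)) ⊢ ··b··> v1, ··b··> v2, ··c··> v3
  v1 = 0 | 0 ⊢ (no moves)
  v2 = 0\{a,c} ⊢ (no moves)
  v3 = 0 + 0 ⊢ (no moves)
Partition-refinement fixed point:
  B0 = {u0, v0}
  B1 = {u1, u2, u3, v1, v2, v3}
u0 ∈ B0, v0 ∈ B0 → same block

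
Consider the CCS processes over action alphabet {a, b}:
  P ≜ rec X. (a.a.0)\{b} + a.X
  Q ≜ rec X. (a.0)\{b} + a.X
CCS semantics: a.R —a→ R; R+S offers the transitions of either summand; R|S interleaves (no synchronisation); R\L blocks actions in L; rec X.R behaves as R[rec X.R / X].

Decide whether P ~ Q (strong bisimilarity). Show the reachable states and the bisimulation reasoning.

LTS(P): 3 reachable states
  u0 = rec X. (a.a.0)\{b} + a.X ⊢ ··a··> u0, ··a··> u1
  u1 = (a.0)\{b} ⊢ ··a··> u2
  u2 = 0\{b} ⊢ stopped
LTS(Q): 2 reachable states
  v0 = rec X. (a.0)\{b} + a.X ⊢ ··a··> v0, ··a··> v1
  v1 = 0\{b} ⊢ stopped
Bisimilarity quotient blocks:
  B0 = {u0}
  B1 = {u1}
  B2 = {u2, v1}
  B3 = {v0}
u0 ∈ B0, v0 ∈ B3 → different blocks

NO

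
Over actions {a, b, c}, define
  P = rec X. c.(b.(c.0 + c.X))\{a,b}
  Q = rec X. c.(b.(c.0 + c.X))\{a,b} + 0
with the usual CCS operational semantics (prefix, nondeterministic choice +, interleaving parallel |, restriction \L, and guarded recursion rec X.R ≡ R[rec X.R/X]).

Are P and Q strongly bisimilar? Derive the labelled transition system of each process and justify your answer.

LTS(P): 2 reachable states
  s0 = rec X. c.(b.(c.0 + c.X))\{a,b} has moves =c=> s1
  s1 = (b.(c.0 + c.(rec X. c.(b.(c.0 + c.X))\{a,b})))\{a,b} has moves stopped
LTS(Q): 2 reachable states
  t0 = rec X. c.(b.(c.0 + c.X))\{a,b} + 0 has moves =c=> t1
  t1 = (b.(c.0 + c.(rec X. c.(b.(c.0 + c.X))\{a,b} + 0)))\{a,b} has moves stopped
Partition-refinement fixed point:
  B0 = {s0, t0}
  B1 = {s1, t1}
s0 ∈ B0, t0 ∈ B0 → same block

YES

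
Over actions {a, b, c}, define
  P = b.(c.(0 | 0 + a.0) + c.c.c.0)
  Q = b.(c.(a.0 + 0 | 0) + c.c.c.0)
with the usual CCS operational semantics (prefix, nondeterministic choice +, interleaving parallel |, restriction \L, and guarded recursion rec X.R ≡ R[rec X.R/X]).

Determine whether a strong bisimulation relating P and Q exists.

P's transition system — 6 states:
  s0 = b.(c.(0 | 0 + a.0) + c.c.c.0) ⊢ =b=> s1
  s1 = c.(0 | 0 + a.0) + c.c.c.0 ⊢ =c=> s2, =c=> s3
  s2 = 0 | 0 + a.0 ⊢ =a=> s4
  s3 = c.c.0 ⊢ =c=> s5
  s4 = 0 ⊢ deadlocked
  s5 = c.0 ⊢ =c=> s4
Q's transition system — 6 states:
  t0 = b.(c.(a.0 + 0 | 0) + c.c.c.0) ⊢ =b=> t1
  t1 = c.(a.0 + 0 | 0) + c.c.c.0 ⊢ =c=> t2, =c=> t3
  t2 = a.0 + 0 | 0 ⊢ =a=> t4
  t3 = c.c.0 ⊢ =c=> t5
  t4 = 0 ⊢ deadlocked
  t5 = c.0 ⊢ =c=> t4
Coarsest stable partition (strong bisimilarity classes):
  B0 = {s0, t0}
  B1 = {s1, t1}
  B2 = {s3, t3}
  B3 = {s5, t5}
  B4 = {s4, t4}
  B5 = {s2, t2}
s0 ∈ B0, t0 ∈ B0 → same block

YES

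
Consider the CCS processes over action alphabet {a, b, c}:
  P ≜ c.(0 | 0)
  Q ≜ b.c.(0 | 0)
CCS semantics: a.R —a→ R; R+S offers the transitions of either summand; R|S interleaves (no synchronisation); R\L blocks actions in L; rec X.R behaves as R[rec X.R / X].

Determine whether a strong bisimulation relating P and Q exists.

Reachable graph of P (2 states):
  p0 = c.(0 | 0) → —c→ p1
  p1 = 0 | 0 → deadlocked
Reachable graph of Q (3 states):
  q0 = b.c.(0 | 0) → —b→ q1
  q1 = c.(0 | 0) → —c→ q2
  q2 = 0 | 0 → deadlocked
Bisimilarity quotient blocks:
  B0 = {p0, q1}
  B1 = {p1, q2}
  B2 = {q0}
p0 ∈ B0, q0 ∈ B2 → different blocks

P ≁ Q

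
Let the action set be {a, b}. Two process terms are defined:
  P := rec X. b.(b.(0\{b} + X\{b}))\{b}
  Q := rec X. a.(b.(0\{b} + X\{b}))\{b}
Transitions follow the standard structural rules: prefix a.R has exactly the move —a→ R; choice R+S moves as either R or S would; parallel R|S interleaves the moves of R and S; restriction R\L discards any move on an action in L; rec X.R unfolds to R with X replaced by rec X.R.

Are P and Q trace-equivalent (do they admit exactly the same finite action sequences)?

trace-distinct — witness ⟨b⟩

Reachable graph of P (2 states):
  u0 = rec X. b.(b.(0\{b} + X\{b}))\{b} → =b=> u1
  u1 = (b.(0\{b} + (rec X. b.(b.(0\{b} + X\{b}))\{b})\{b}))\{b} → ·
Reachable graph of Q (2 states):
  v0 = rec X. a.(b.(0\{b} + X\{b}))\{b} → =a=> v1
  v1 = (b.(0\{b} + (rec X. a.(b.(0\{b} + X\{b}))\{b})\{b}))\{b} → ·
Executing b from P (initial set {u0}):
  after b @ step 1: {u1}
  — P admits the full trace.
Executing b from Q (initial set {v0}):
  after b @ step 1: ∅  — Q cannot continue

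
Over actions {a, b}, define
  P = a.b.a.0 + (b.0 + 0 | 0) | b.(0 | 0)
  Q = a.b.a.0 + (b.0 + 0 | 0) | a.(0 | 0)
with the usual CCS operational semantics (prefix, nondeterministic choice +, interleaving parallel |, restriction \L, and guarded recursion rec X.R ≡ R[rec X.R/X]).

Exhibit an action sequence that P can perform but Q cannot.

bb

Reachable graph of P (7 states):
  s0 = a.b.a.0 + (b.0 + 0 | 0) | b.(0 | 0) has moves ··a··> s1, ··b··> s2, ··b··> s3
  s1 = b.a.0 has moves ··b··> s4
  s2 = (b.0 + 0 | 0) | (0 | 0) has moves ··b··> s5
  s3 = 0 | b.(0 | 0) has moves ··b··> s5
  s4 = a.0 has moves ··a··> s6
  s5 = 0 | (0 | 0) has moves (no moves)
  s6 = 0 has moves (no moves)
Reachable graph of Q (7 states):
  t0 = a.b.a.0 + (b.0 + 0 | 0) | a.(0 | 0) has moves ··a··> t1, ··a··> t2, ··b··> t3
  t1 = (b.0 + 0 | 0) | (0 | 0) has moves ··b··> t4
  t2 = b.a.0 has moves ··b··> t5
  t3 = 0 | a.(0 | 0) has moves ··a··> t4
  t4 = 0 | (0 | 0) has moves (no moves)
  t5 = a.0 has moves ··a··> t6
  t6 = 0 has moves (no moves)
Executing bb from P (initial set {s0}):
  [1] b ⇒ {s2, s3}
  [2] b ⇒ {s5}
  — P admits the full trace.
Executing bb from Q (initial set {t0}):
  [1] b ⇒ {t3}
  [2] b ⇒ ∅ (Q stuck)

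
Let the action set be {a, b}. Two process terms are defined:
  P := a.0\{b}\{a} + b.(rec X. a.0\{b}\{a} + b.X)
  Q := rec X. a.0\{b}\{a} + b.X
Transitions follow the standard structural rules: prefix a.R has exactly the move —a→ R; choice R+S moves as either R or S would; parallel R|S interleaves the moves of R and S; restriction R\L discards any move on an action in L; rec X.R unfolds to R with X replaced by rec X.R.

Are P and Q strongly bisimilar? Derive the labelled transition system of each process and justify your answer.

P's transition system — 3 states:
  m0 = a.0\{b}\{a} + b.(rec X. a.0\{b}\{a} + b.X) → --a--▸ m1, --b--▸ m2
  m1 = 0\{b}\{a} → ·
  m2 = rec X. a.0\{b}\{a} + b.X → --a--▸ m1, --b--▸ m2
Q's transition system — 2 states:
  n0 = rec X. a.0\{b}\{a} + b.X → --a--▸ n1, --b--▸ n0
  n1 = 0\{b}\{a} → ·
Bisimilarity quotient blocks:
  B0 = {m0, m2, n0}
  B1 = {m1, n1}
m0 ∈ B0, n0 ∈ B0 → same block

bisimilar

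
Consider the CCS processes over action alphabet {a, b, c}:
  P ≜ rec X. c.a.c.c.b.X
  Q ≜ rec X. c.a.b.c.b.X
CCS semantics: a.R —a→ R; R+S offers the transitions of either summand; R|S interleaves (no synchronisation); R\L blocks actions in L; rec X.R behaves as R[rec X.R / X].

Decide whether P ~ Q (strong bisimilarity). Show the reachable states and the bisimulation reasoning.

P's transition system — 5 states:
  s0 = rec X. c.a.c.c.b.X ⊢ —c→ s1
  s1 = a.c.c.b.(rec X. c.a.c.c.b.X) ⊢ —a→ s2
  s2 = c.c.b.(rec X. c.a.c.c.b.X) ⊢ —c→ s3
  s3 = c.b.(rec X. c.a.c.c.b.X) ⊢ —c→ s4
  s4 = b.(rec X. c.a.c.c.b.X) ⊢ —b→ s0
Q's transition system — 5 states:
  t0 = rec X. c.a.b.c.b.X ⊢ —c→ t1
  t1 = a.b.c.b.(rec X. c.a.b.c.b.X) ⊢ —a→ t2
  t2 = b.c.b.(rec X. c.a.b.c.b.X) ⊢ —b→ t3
  t3 = c.b.(rec X. c.a.b.c.b.X) ⊢ —c→ t4
  t4 = b.(rec X. c.a.b.c.b.X) ⊢ —b→ t0
Bisimilarity quotient blocks:
  B0 = {s0}
  B1 = {s1}
  B2 = {s2}
  B3 = {s3}
  B4 = {s4}
  B5 = {t0}
  B6 = {t1}
  B7 = {t2}
  B8 = {t3}
  B9 = {t4}
s0 ∈ B0, t0 ∈ B5 → different blocks

P ≁ Q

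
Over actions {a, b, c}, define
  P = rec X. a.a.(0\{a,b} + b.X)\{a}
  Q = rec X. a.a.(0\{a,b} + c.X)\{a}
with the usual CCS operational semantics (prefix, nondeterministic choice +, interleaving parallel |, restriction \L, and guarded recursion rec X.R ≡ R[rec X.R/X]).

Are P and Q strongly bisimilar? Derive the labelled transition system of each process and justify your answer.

NO

LTS(P): 4 reachable states
  m0 = rec X. a.a.(0\{a,b} + b.X)\{a} ⊢ =a=> m1
  m1 = a.(0\{a,b} + b.(rec X. a.a.(0\{a,b} + b.X)\{a}))\{a} ⊢ =a=> m2
  m2 = (0\{a,b} + b.(rec X. a.a.(0\{a,b} + b.X)\{a}))\{a} ⊢ =b=> m3
  m3 = (rec X. a.a.(0\{a,b} + b.X)\{a})\{a} ⊢ ·
LTS(Q): 4 reachable states
  n0 = rec X. a.a.(0\{a,b} + c.X)\{a} ⊢ =a=> n1
  n1 = a.(0\{a,b} + c.(rec X. a.a.(0\{a,b} + c.X)\{a}))\{a} ⊢ =a=> n2
  n2 = (0\{a,b} + c.(rec X. a.a.(0\{a,b} + c.X)\{a}))\{a} ⊢ =c=> n3
  n3 = (rec X. a.a.(0\{a,b} + c.X)\{a})\{a} ⊢ ·
Bisimilarity quotient blocks:
  B0 = {m0}
  B1 = {m1}
  B2 = {m2}
  B3 = {m3, n3}
  B4 = {n0}
  B5 = {n1}
  B6 = {n2}
m0 ∈ B0, n0 ∈ B4 → different blocks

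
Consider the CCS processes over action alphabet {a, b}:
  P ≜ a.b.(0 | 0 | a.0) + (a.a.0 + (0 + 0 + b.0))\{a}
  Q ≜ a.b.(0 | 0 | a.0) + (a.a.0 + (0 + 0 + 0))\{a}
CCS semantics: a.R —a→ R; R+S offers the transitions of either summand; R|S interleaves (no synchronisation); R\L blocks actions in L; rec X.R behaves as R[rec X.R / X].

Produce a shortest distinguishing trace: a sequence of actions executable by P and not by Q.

LTS(P): 5 reachable states
  m0 = a.b.(0 | 0 | a.0) + (a.a.0 + (0 + 0 + b.0))\{a} :: -a-> m1, -b-> m2
  m1 = b.(0 | 0 | a.0) :: -b-> m3
  m2 = 0\{a} :: (no moves)
  m3 = 0 | 0 | a.0 :: -a-> m4
  m4 = 0 | 0 | 0 :: (no moves)
LTS(Q): 4 reachable states
  n0 = a.b.(0 | 0 | a.0) + (a.a.0 + (0 + 0 + 0))\{a} :: -a-> n1
  n1 = b.(0 | 0 | a.0) :: -b-> n2
  n2 = 0 | 0 | a.0 :: -a-> n3
  n3 = 0 | 0 | 0 :: (no moves)
Trace ⟨b⟩ through P, begin at {m0}:
  step 1 (b): {m2}
  — P admits the full trace.
Trace ⟨b⟩ through Q, begin at {n0}:
  step 1 (b): ∅ (Q stuck)

b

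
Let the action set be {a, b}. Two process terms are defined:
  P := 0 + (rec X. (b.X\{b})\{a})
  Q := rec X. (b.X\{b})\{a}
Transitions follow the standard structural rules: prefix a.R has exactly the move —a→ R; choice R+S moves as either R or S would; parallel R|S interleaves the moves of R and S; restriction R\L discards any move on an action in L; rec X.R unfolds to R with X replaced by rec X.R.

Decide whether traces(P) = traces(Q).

P's transition system — 2 states:
  p0 = 0 + (rec X. (b.X\{b})\{a}) → -b-> p1
  p1 = (rec X. (b.X\{b})\{a})\{b}\{a} → deadlocked
Q's transition system — 2 states:
  q0 = rec X. (b.X\{b})\{a} → -b-> q1
  q1 = (rec X. (b.X\{b})\{a})\{b}\{a} → deadlocked
Coarsest stable partition (strong bisimilarity classes):
  B0 = {p0, q0}
  B1 = {p1, q1}
p0 ∈ B0, q0 ∈ B0 → same block
Bisimilar ⇒ trace-equivalent.

trace-equivalent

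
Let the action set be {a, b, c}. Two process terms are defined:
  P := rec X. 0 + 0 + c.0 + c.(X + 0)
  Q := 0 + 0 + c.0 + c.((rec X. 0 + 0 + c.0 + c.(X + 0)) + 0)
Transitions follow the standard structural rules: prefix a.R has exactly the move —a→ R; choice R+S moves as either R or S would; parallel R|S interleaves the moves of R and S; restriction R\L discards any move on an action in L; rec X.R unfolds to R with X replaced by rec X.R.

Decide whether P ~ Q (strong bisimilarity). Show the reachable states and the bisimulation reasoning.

P ~ Q

Reachable graph of P (3 states):
  m0 = rec X. 0 + 0 + c.0 + c.(X + 0) | —c→ m1, —c→ m2
  m1 = (rec X. 0 + 0 + c.0 + c.(X + 0)) + 0 | —c→ m1, —c→ m2
  m2 = 0 | ·
Reachable graph of Q (3 states):
  n0 = 0 + 0 + c.0 + c.((rec X. 0 + 0 + c.0 + c.(X + 0)) + 0) | —c→ n1, —c→ n2
  n1 = (rec X. 0 + 0 + c.0 + c.(X + 0)) + 0 | —c→ n1, —c→ n2
  n2 = 0 | ·
Coarsest stable partition (strong bisimilarity classes):
  B0 = {m0, m1, n0, n1}
  B1 = {m2, n2}
m0 ∈ B0, n0 ∈ B0 → same block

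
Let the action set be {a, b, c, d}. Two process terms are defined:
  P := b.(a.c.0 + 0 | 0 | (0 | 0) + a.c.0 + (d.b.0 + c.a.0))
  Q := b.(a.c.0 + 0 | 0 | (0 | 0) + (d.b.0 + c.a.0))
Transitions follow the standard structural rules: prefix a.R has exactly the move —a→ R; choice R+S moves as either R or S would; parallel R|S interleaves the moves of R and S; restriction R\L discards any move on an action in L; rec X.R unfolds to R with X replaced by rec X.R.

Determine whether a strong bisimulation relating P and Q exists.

P's transition system — 6 states:
  m0 = b.(a.c.0 + 0 | 0 | (0 | 0) + a.c.0 + (d.b.0 + c.a.0)) → --b--▸ m1
  m1 = a.c.0 + 0 | 0 | (0 | 0) + a.c.0 + (d.b.0 + c.a.0) → --a--▸ m2, --c--▸ m3, --d--▸ m4
  m2 = c.0 → --c--▸ m5
  m3 = a.0 → --a--▸ m5
  m4 = b.0 → --b--▸ m5
  m5 = 0 → ∅
Q's transition system — 6 states:
  n0 = b.(a.c.0 + 0 | 0 | (0 | 0) + (d.b.0 + c.a.0)) → --b--▸ n1
  n1 = a.c.0 + 0 | 0 | (0 | 0) + (d.b.0 + c.a.0) → --a--▸ n2, --c--▸ n3, --d--▸ n4
  n2 = c.0 → --c--▸ n5
  n3 = a.0 → --a--▸ n5
  n4 = b.0 → --b--▸ n5
  n5 = 0 → ∅
Bisimilarity quotient blocks:
  B0 = {m0, n0}
  B1 = {m1, n1}
  B2 = {m4, n4}
  B3 = {m5, n5}
  B4 = {m3, n3}
  B5 = {m2, n2}
m0 ∈ B0, n0 ∈ B0 → same block

P ~ Q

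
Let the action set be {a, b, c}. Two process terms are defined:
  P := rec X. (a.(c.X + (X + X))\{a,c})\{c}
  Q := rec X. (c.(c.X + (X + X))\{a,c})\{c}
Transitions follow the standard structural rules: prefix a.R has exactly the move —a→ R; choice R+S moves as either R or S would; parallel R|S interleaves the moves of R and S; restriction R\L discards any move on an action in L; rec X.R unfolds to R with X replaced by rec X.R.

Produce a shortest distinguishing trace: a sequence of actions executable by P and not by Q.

P's transition system — 2 states:
  s0 = rec X. (a.(c.X + (X + X))\{a,c})\{c} has moves =a=> s1
  s1 = (c.(rec X. (a.(c.X + (X + X))\{a,c})\{c}) + ((rec X. (a.(c.X + (X + X))\{a,c})\{c}) + (rec X. (a.(c.X + (X + X))\{a,c})\{c})))\{a,c}\{c} has moves ∅
Q's transition system — 1 states:
  t0 = rec X. (c.(c.X + (X + X))\{a,c})\{c} has moves ∅
Executing a from P (initial set {s0}):
  step 1 (a): {s1}
  ✓ P
Executing a from Q (initial set {t0}):
  step 1 (a): ∅  — Q cannot continue

a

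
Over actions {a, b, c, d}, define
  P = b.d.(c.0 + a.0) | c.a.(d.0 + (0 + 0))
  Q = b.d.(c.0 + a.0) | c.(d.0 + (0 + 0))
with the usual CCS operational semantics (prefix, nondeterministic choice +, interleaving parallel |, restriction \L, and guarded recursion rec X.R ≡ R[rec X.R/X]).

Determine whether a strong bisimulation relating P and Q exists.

NO

P's transition system — 16 states:
  m0 = b.d.(c.0 + a.0) | c.a.(d.0 + (0 + 0)) :: ··b··> m1, ··c··> m2
  m1 = d.(c.0 + a.0) | c.a.(d.0 + (0 + 0)) :: ··c··> m3, ··d··> m4
  m2 = b.d.(c.0 + a.0) | a.(d.0 + (0 + 0)) :: ··a··> m5, ··b··> m3
  m3 = d.(c.0 + a.0) | a.(d.0 + (0 + 0)) :: ··a··> m6, ··d··> m7
  m4 = (c.0 + a.0) | c.a.(d.0 + (0 + 0)) :: ··a··> m8, ··c··> m7, ··c··> m8
  m5 = b.d.(c.0 + a.0) | (d.0 + (0 + 0)) :: ··b··> m6, ··d··> m9
  m6 = d.(c.0 + a.0) | (d.0 + (0 + 0)) :: ··d··> m10, ··d··> m11
  m7 = (c.0 + a.0) | a.(d.0 + (0 + 0)) :: ··a··> m10, ··a··> m12, ··c··> m12
  m8 = 0 | c.a.(d.0 + (0 + 0)) :: ··c··> m12
  m9 = b.d.(c.0 + a.0) | 0 :: ··b··> m11
  m10 = (c.0 + a.0) | (d.0 + (0 + 0)) :: ··a··> m13, ··c··> m13, ··d··> m14
  m11 = d.(c.0 + a.0) | 0 :: ··d··> m14
  m12 = 0 | a.(d.0 + (0 + 0)) :: ··a··> m13
  m13 = 0 | (d.0 + (0 + 0)) :: ··d··> m15
  m14 = (c.0 + a.0) | 0 :: ··a··> m15, ··c··> m15
  m15 = 0 | 0 :: ∅
Q's transition system — 12 states:
  n0 = b.d.(c.0 + a.0) | c.(d.0 + (0 + 0)) :: ··b··> n1, ··c··> n2
  n1 = d.(c.0 + a.0) | c.(d.0 + (0 + 0)) :: ··c··> n3, ··d··> n4
  n2 = b.d.(c.0 + a.0) | (d.0 + (0 + 0)) :: ··b··> n3, ··d··> n5
  n3 = d.(c.0 + a.0) | (d.0 + (0 + 0)) :: ··d··> n6, ··d··> n7
  n4 = (c.0 + a.0) | c.(d.0 + (0 + 0)) :: ··a··> n8, ··c··> n6, ··c··> n8
  n5 = b.d.(c.0 + a.0) | 0 :: ··b··> n7
  n6 = (c.0 + a.0) | (d.0 + (0 + 0)) :: ··a··> n9, ··c··> n9, ··d··> n10
  n7 = d.(c.0 + a.0) | 0 :: ··d··> n10
  n8 = 0 | c.(d.0 + (0 + 0)) :: ··c··> n9
  n9 = 0 | (d.0 + (0 + 0)) :: ··d··> n11
  n10 = (c.0 + a.0) | 0 :: ··a··> n11, ··c··> n11
  n11 = 0 | 0 :: ∅
Partition-refinement fixed point:
  B0 = {m0}
  B1 = {m1}
  B2 = {m4}
  B3 = {m7}
  B4 = {m10, n6}
  B5 = {m13, n9}
  B6 = {m15, n11}
  B7 = {m14, n10}
  B8 = {m12}
  B9 = {m8}
  B10 = {m3}
  B11 = {m6, n3}
  B12 = {m11, n7}
  B13 = {m2}
  B14 = {m5, n2}
  B15 = {m9, n5}
  B16 = {n0}
  B17 = {n1}
  B18 = {n4}
  B19 = {n8}
m0 ∈ B0, n0 ∈ B16 → different blocks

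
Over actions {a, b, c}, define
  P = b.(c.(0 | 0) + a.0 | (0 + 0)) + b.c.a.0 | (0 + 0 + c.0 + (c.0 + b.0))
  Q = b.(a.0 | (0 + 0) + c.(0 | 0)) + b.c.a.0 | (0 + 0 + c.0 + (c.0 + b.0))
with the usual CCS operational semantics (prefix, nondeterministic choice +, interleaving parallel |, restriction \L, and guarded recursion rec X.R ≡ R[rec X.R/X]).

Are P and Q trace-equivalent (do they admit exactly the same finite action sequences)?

traces(P) = traces(Q)

Reachable graph of P (10 states):
  u0 = b.(c.(0 | 0) + a.0 | (0 + 0)) + b.c.a.0 | (0 + 0 + c.0 + (c.0 + b.0)) ⊢ -b-> u1, -b-> u2, -b-> u3, -c-> u1
  u1 = b.c.a.0 | 0 ⊢ -b-> u4
  u2 = c.(0 | 0) + a.0 | (0 + 0) ⊢ -a-> u5, -c-> u6
  u3 = c.a.0 | (0 + 0 + c.0 + (c.0 + b.0)) ⊢ -b-> u4, -c-> u4, -c-> u7
  u4 = c.a.0 | 0 ⊢ -c-> u8
  u5 = 0 | (0 + 0) ⊢ ∅
  u6 = 0 | 0 ⊢ ∅
  u7 = a.0 | (0 + 0 + c.0 + (c.0 + b.0)) ⊢ -a-> u9, -b-> u8, -c-> u8
  u8 = a.0 | 0 ⊢ -a-> u6
  u9 = 0 | (0 + 0 + c.0 + (c.0 + b.0)) ⊢ -b-> u6, -c-> u6
Reachable graph of Q (10 states):
  v0 = b.(a.0 | (0 + 0) + c.(0 | 0)) + b.c.a.0 | (0 + 0 + c.0 + (c.0 + b.0)) ⊢ -b-> v1, -b-> v2, -b-> v3, -c-> v2
  v1 = a.0 | (0 + 0) + c.(0 | 0) ⊢ -a-> v4, -c-> v5
  v2 = b.c.a.0 | 0 ⊢ -b-> v6
  v3 = c.a.0 | (0 + 0 + c.0 + (c.0 + b.0)) ⊢ -b-> v6, -c-> v6, -c-> v7
  v4 = 0 | (0 + 0) ⊢ ∅
  v5 = 0 | 0 ⊢ ∅
  v6 = c.a.0 | 0 ⊢ -c-> v8
  v7 = a.0 | (0 + 0 + c.0 + (c.0 + b.0)) ⊢ -a-> v9, -b-> v8, -c-> v8
  v8 = a.0 | 0 ⊢ -a-> v5
  v9 = 0 | (0 + 0 + c.0 + (c.0 + b.0)) ⊢ -b-> v5, -c-> v5
Bisimilarity quotient blocks:
  B0 = {u0, v0}
  B1 = {u1, v2}
  B2 = {u4, v6}
  B3 = {u8, v8}
  B4 = {u5, u6, v4, v5}
  B5 = {u3, v3}
  B6 = {u7, v7}
  B7 = {u9, v9}
  B8 = {u2, v1}
u0 ∈ B0, v0 ∈ B0 → same block
Bisimilar ⇒ trace-equivalent.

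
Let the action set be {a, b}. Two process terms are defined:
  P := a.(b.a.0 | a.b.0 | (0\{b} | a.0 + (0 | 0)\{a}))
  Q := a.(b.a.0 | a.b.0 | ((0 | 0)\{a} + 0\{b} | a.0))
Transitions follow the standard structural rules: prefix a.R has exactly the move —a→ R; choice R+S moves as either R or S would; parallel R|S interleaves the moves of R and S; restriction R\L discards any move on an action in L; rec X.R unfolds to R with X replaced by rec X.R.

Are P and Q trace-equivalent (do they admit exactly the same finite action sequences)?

traces(P) = traces(Q)

P's transition system — 19 states:
  p0 = a.(b.a.0 | a.b.0 | (0\{b} | a.0 + (0 | 0)\{a})) ⊢ --a--▸ p1
  p1 = b.a.0 | a.b.0 | (0\{b} | a.0 + (0 | 0)\{a}) ⊢ --a--▸ p2, --a--▸ p3, --b--▸ p4
  p2 = b.a.0 | a.b.0 | (0\{b} | 0) ⊢ --a--▸ p5, --b--▸ p6
  p3 = b.a.0 | b.0 | (0\{b} | a.0 + (0 | 0)\{a}) ⊢ --a--▸ p5, --b--▸ p7, --b--▸ p8
  p4 = a.0 | a.b.0 | (0\{b} | a.0 + (0 | 0)\{a}) ⊢ --a--▸ p6, --a--▸ p7, --a--▸ p9
  p5 = b.a.0 | b.0 | (0\{b} | 0) ⊢ --b--▸ p10, --b--▸ p11
  p6 = a.0 | a.b.0 | (0\{b} | 0) ⊢ --a--▸ p10, --a--▸ p12
  p7 = a.0 | b.0 | (0\{b} | a.0 + (0 | 0)\{a}) ⊢ --a--▸ p10, --a--▸ p13, --b--▸ p14
  p8 = b.a.0 | 0 | (0\{b} | a.0 + (0 | 0)\{a}) ⊢ --a--▸ p11, --b--▸ p14
  p9 = 0 | a.b.0 | (0\{b} | a.0 + (0 | 0)\{a}) ⊢ --a--▸ p12, --a--▸ p13
  p10 = a.0 | b.0 | (0\{b} | 0) ⊢ --a--▸ p15, --b--▸ p16
  p11 = b.a.0 | 0 | (0\{b} | 0) ⊢ --b--▸ p16
  p12 = 0 | a.b.0 | (0\{b} | 0) ⊢ --a--▸ p15
  p13 = 0 | b.0 | (0\{b} | a.0 + (0 | 0)\{a}) ⊢ --a--▸ p15, --b--▸ p17
  p14 = a.0 | 0 | (0\{b} | a.0 + (0 | 0)\{a}) ⊢ --a--▸ p16, --a--▸ p17
  p15 = 0 | b.0 | (0\{b} | 0) ⊢ --b--▸ p18
  p16 = a.0 | 0 | (0\{b} | 0) ⊢ --a--▸ p18
  p17 = 0 | 0 | (0\{b} | a.0 + (0 | 0)\{a}) ⊢ --a--▸ p18
  p18 = 0 | 0 | (0\{b} | 0) ⊢ (no moves)
Q's transition system — 19 states:
  q0 = a.(b.a.0 | a.b.0 | ((0 | 0)\{a} + 0\{b} | a.0)) ⊢ --a--▸ q1
  q1 = b.a.0 | a.b.0 | ((0 | 0)\{a} + 0\{b} | a.0) ⊢ --a--▸ q2, --a--▸ q3, --b--▸ q4
  q2 = b.a.0 | a.b.0 | (0\{b} | 0) ⊢ --a--▸ q5, --b--▸ q6
  q3 = b.a.0 | b.0 | ((0 | 0)\{a} + 0\{b} | a.0) ⊢ --a--▸ q5, --b--▸ q7, --b--▸ q8
  q4 = a.0 | a.b.0 | ((0 | 0)\{a} + 0\{b} | a.0) ⊢ --a--▸ q6, --a--▸ q7, --a--▸ q9
  q5 = b.a.0 | b.0 | (0\{b} | 0) ⊢ --b--▸ q10, --b--▸ q11
  q6 = a.0 | a.b.0 | (0\{b} | 0) ⊢ --a--▸ q10, --a--▸ q12
  q7 = a.0 | b.0 | ((0 | 0)\{a} + 0\{b} | a.0) ⊢ --a--▸ q10, --a--▸ q13, --b--▸ q14
  q8 = b.a.0 | 0 | ((0 | 0)\{a} + 0\{b} | a.0) ⊢ --a--▸ q11, --b--▸ q14
  q9 = 0 | a.b.0 | ((0 | 0)\{a} + 0\{b} | a.0) ⊢ --a--▸ q12, --a--▸ q13
  q10 = a.0 | b.0 | (0\{b} | 0) ⊢ --a--▸ q15, --b--▸ q16
  q11 = b.a.0 | 0 | (0\{b} | 0) ⊢ --b--▸ q16
  q12 = 0 | a.b.0 | (0\{b} | 0) ⊢ --a--▸ q15
  q13 = 0 | b.0 | ((0 | 0)\{a} + 0\{b} | a.0) ⊢ --a--▸ q15, --b--▸ q17
  q14 = a.0 | 0 | ((0 | 0)\{a} + 0\{b} | a.0) ⊢ --a--▸ q16, --a--▸ q17
  q15 = 0 | b.0 | (0\{b} | 0) ⊢ --b--▸ q18
  q16 = a.0 | 0 | (0\{b} | 0) ⊢ --a--▸ q18
  q17 = 0 | 0 | ((0 | 0)\{a} + 0\{b} | a.0) ⊢ --a--▸ q18
  q18 = 0 | 0 | (0\{b} | 0) ⊢ (no moves)
Coarsest stable partition (strong bisimilarity classes):
  B0 = {p0, q0}
  B1 = {p1, q1}
  B2 = {p4, q4}
  B3 = {p6, p9, q6, q9}
  B4 = {p10, p13, q10, q13}
  B5 = {p16, p17, q16, q17}
  B6 = {p18, q18}
  B7 = {p15, q15}
  B8 = {p12, q12}
  B9 = {p7, q7}
  B10 = {p14, q14}
  B11 = {p3, q3}
  B12 = {p8, q8}
  B13 = {p11, q11}
  B14 = {p5, q5}
  B15 = {p2, q2}
p0 ∈ B0, q0 ∈ B0 → same block
Bisimilar ⇒ trace-equivalent.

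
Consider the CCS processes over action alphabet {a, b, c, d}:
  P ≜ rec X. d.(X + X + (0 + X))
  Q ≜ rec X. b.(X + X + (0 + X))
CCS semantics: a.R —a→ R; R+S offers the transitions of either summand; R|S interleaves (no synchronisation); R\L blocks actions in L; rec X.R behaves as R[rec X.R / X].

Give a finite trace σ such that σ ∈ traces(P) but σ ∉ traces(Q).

d

LTS(P): 2 reachable states
  p0 = rec X. d.(X + X + (0 + X)) | --d--▸ p1
  p1 = (rec X. d.(X + X + (0 + X))) + (rec X. d.(X + X + (0 + X))) + (0 + (rec X. d.(X + X + (0 + X)))) | --d--▸ p1
LTS(Q): 2 reachable states
  q0 = rec X. b.(X + X + (0 + X)) | --b--▸ q1
  q1 = (rec X. b.(X + X + (0 + X))) + (rec X. b.(X + X + (0 + X))) + (0 + (rec X. b.(X + X + (0 + X)))) | --b--▸ q1
Run σ = ⟨d⟩ on P: start {p0}
  after d @ step 1: {p1}
  — P admits the full trace.
Run σ = ⟨d⟩ on Q: start {q0}
  after d @ step 1: ∅ (Q stuck)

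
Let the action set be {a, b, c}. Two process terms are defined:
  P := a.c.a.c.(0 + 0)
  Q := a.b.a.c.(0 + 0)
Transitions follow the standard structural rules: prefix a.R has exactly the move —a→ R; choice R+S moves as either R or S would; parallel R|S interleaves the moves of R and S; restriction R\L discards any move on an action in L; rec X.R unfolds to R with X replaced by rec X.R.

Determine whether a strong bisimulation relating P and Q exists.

not bisimilar

Reachable graph of P (5 states):
  p0 = a.c.a.c.(0 + 0) → ··a··> p1
  p1 = c.a.c.(0 + 0) → ··c··> p2
  p2 = a.c.(0 + 0) → ··a··> p3
  p3 = c.(0 + 0) → ··c··> p4
  p4 = 0 + 0 → ·
Reachable graph of Q (5 states):
  q0 = a.b.a.c.(0 + 0) → ··a··> q1
  q1 = b.a.c.(0 + 0) → ··b··> q2
  q2 = a.c.(0 + 0) → ··a··> q3
  q3 = c.(0 + 0) → ··c··> q4
  q4 = 0 + 0 → ·
Coarsest stable partition (strong bisimilarity classes):
  B0 = {p0}
  B1 = {p1}
  B2 = {p2, q2}
  B3 = {p3, q3}
  B4 = {p4, q4}
  B5 = {q0}
  B6 = {q1}
p0 ∈ B0, q0 ∈ B5 → different blocks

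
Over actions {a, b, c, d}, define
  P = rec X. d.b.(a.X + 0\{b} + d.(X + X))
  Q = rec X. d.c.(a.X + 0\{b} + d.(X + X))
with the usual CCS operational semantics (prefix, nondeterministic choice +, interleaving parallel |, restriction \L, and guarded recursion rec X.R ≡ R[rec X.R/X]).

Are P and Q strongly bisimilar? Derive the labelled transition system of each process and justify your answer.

not bisimilar

LTS(P): 4 reachable states
  p0 = rec X. d.b.(a.X + 0\{b} + d.(X + X)) :: ··d··> p1
  p1 = b.(a.(rec X. d.b.(a.X + 0\{b} + d.(X + X))) + 0\{b} + d.((rec X. d.b.(a.X + 0\{b} + d.(X + X))) + (rec X. d.b.(a.X + 0\{b} + d.(X + X))))) :: ··b··> p2
  p2 = a.(rec X. d.b.(a.X + 0\{b} + d.(X + X))) + 0\{b} + d.((rec X. d.b.(a.X + 0\{b} + d.(X + X))) + (rec X. d.b.(a.X + 0\{b} + d.(X + X)))) :: ··a··> p0, ··d··> p3
  p3 = (rec X. d.b.(a.X + 0\{b} + d.(X + X))) + (rec X. d.b.(a.X + 0\{b} + d.(X + X))) :: ··d··> p1
LTS(Q): 4 reachable states
  q0 = rec X. d.c.(a.X + 0\{b} + d.(X + X)) :: ··d··> q1
  q1 = c.(a.(rec X. d.c.(a.X + 0\{b} + d.(X + X))) + 0\{b} + d.((rec X. d.c.(a.X + 0\{b} + d.(X + X))) + (rec X. d.c.(a.X + 0\{b} + d.(X + X))))) :: ··c··> q2
  q2 = a.(rec X. d.c.(a.X + 0\{b} + d.(X + X))) + 0\{b} + d.((rec X. d.c.(a.X + 0\{b} + d.(X + X))) + (rec X. d.c.(a.X + 0\{b} + d.(X + X)))) :: ··a··> q0, ··d··> q3
  q3 = (rec X. d.c.(a.X + 0\{b} + d.(X + X))) + (rec X. d.c.(a.X + 0\{b} + d.(X + X))) :: ··d··> q1
Partition-refinement fixed point:
  B0 = {p0, p3}
  B1 = {p1}
  B2 = {p2}
  B3 = {q0, q3}
  B4 = {q1}
  B5 = {q2}
p0 ∈ B0, q0 ∈ B3 → different blocks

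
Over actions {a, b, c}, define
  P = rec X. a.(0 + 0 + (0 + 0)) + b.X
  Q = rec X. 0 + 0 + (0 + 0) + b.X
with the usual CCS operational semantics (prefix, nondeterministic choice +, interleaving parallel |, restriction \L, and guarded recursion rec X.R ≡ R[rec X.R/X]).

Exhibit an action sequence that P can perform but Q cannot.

a

LTS(P): 2 reachable states
  u0 = rec X. a.(0 + 0 + (0 + 0)) + b.X → -a-> u1, -b-> u0
  u1 = 0 + 0 + (0 + 0) → ·
LTS(Q): 1 reachable states
  v0 = rec X. 0 + 0 + (0 + 0) + b.X → -b-> v0
Trace ⟨a⟩ through P, begin at {u0}:
  step 1 (a): {u1}
  P completes σ.
Trace ⟨a⟩ through Q, begin at {v0}:
  step 1 (a): no successor for Q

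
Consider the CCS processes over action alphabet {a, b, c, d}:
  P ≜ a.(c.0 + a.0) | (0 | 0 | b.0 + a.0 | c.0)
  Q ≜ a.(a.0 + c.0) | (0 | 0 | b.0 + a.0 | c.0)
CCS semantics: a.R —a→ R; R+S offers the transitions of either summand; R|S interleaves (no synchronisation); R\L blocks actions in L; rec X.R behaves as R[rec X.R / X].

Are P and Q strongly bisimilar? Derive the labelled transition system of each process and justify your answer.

P ~ Q

P's transition system — 15 states:
  s0 = a.(c.0 + a.0) | (0 | 0 | b.0 + a.0 | c.0) ⊢ =a=> s1, =a=> s2, =b=> s3, =c=> s4
  s1 = (c.0 + a.0) | (0 | 0 | b.0 + a.0 | c.0) ⊢ =a=> s5, =a=> s6, =b=> s7, =c=> s6, =c=> s8
  s2 = a.(c.0 + a.0) | (0 | c.0) ⊢ =a=> s5, =c=> s9
  s3 = a.(c.0 + a.0) | (0 | 0 | 0) ⊢ =a=> s7
  s4 = a.(c.0 + a.0) | (a.0 | 0) ⊢ =a=> s8, =a=> s9
  s5 = (c.0 + a.0) | (0 | c.0) ⊢ =a=> s10, =c=> s10, =c=> s11
  s6 = 0 | (0 | 0 | b.0 + a.0 | c.0) ⊢ =a=> s10, =b=> s12, =c=> s13
  s7 = (c.0 + a.0) | (0 | 0 | 0) ⊢ =a=> s12, =c=> s12
  s8 = (c.0 + a.0) | (a.0 | 0) ⊢ =a=> s11, =a=> s13, =c=> s13
  s9 = a.(c.0 + a.0) | (0 | 0) ⊢ =a=> s11
  s10 = 0 | (0 | c.0) ⊢ =c=> s14
  s11 = (c.0 + a.0) | (0 | 0) ⊢ =a=> s14, =c=> s14
  s12 = 0 | (0 | 0 | 0) ⊢ deadlocked
  s13 = 0 | (a.0 | 0) ⊢ =a=> s14
  s14 = 0 | (0 | 0) ⊢ deadlocked
Q's transition system — 15 states:
  t0 = a.(a.0 + c.0) | (0 | 0 | b.0 + a.0 | c.0) ⊢ =a=> t1, =a=> t2, =b=> t3, =c=> t4
  t1 = (a.0 + c.0) | (0 | 0 | b.0 + a.0 | c.0) ⊢ =a=> t5, =a=> t6, =b=> t7, =c=> t6, =c=> t8
  t2 = a.(a.0 + c.0) | (0 | c.0) ⊢ =a=> t5, =c=> t9
  t3 = a.(a.0 + c.0) | (0 | 0 | 0) ⊢ =a=> t7
  t4 = a.(a.0 + c.0) | (a.0 | 0) ⊢ =a=> t8, =a=> t9
  t5 = (a.0 + c.0) | (0 | c.0) ⊢ =a=> t10, =c=> t10, =c=> t11
  t6 = 0 | (0 | 0 | b.0 + a.0 | c.0) ⊢ =a=> t10, =b=> t12, =c=> t13
  t7 = (a.0 + c.0) | (0 | 0 | 0) ⊢ =a=> t12, =c=> t12
  t8 = (a.0 + c.0) | (a.0 | 0) ⊢ =a=> t11, =a=> t13, =c=> t13
  t9 = a.(a.0 + c.0) | (0 | 0) ⊢ =a=> t11
  t10 = 0 | (0 | c.0) ⊢ =c=> t14
  t11 = (a.0 + c.0) | (0 | 0) ⊢ =a=> t14, =c=> t14
  t12 = 0 | (0 | 0 | 0) ⊢ deadlocked
  t13 = 0 | (a.0 | 0) ⊢ =a=> t14
  t14 = 0 | (0 | 0) ⊢ deadlocked
Bisimilarity quotient blocks:
  B0 = {s0, t0}
  B1 = {s2, t2}
  B2 = {s3, s9, t3, t9}
  B3 = {s11, s7, t11, t7}
  B4 = {s12, s14, t12, t14}
  B5 = {s5, t5}
  B6 = {s10, t10}
  B7 = {s4, t4}
  B8 = {s8, t8}
  B9 = {s13, t13}
  B10 = {s1, t1}
  B11 = {s6, t6}
s0 ∈ B0, t0 ∈ B0 → same block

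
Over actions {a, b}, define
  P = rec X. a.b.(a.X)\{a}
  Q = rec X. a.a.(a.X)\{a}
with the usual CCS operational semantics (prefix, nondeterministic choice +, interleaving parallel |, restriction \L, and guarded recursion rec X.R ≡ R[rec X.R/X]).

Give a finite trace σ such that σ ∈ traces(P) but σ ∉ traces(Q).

ab

P's transition system — 3 states:
  m0 = rec X. a.b.(a.X)\{a} :: ··a··> m1
  m1 = b.(a.(rec X. a.b.(a.X)\{a}))\{a} :: ··b··> m2
  m2 = (a.(rec X. a.b.(a.X)\{a}))\{a} :: (no moves)
Q's transition system — 3 states:
  n0 = rec X. a.a.(a.X)\{a} :: ··a··> n1
  n1 = a.(a.(rec X. a.a.(a.X)\{a}))\{a} :: ··a··> n2
  n2 = (a.(rec X. a.a.(a.X)\{a}))\{a} :: (no moves)
Executing ab from P (initial set {m0}):
  [1] a ⇒ {m1}
  [2] b ⇒ {m2}
  — P admits the full trace.
Executing ab from Q (initial set {n0}):
  [1] a ⇒ {n1}
  [2] b ⇒ no successor for Q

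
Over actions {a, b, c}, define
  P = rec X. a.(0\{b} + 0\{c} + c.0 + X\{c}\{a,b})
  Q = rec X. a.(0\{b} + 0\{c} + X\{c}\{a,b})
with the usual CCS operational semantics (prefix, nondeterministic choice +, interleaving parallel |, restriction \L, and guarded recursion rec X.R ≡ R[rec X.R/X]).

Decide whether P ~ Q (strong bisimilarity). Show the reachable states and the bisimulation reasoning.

LTS(P): 3 reachable states
  p0 = rec X. a.(0\{b} + 0\{c} + c.0 + X\{c}\{a,b}) :: -a-> p1
  p1 = 0\{b} + 0\{c} + c.0 + (rec X. a.(0\{b} + 0\{c} + c.0 + X\{c}\{a,b}))\{c}\{a,b} :: -c-> p2
  p2 = 0 :: ∅
LTS(Q): 2 reachable states
  q0 = rec X. a.(0\{b} + 0\{c} + X\{c}\{a,b}) :: -a-> q1
  q1 = 0\{b} + 0\{c} + (rec X. a.(0\{b} + 0\{c} + X\{c}\{a,b}))\{c}\{a,b} :: ∅
Partition-refinement fixed point:
  B0 = {p0}
  B1 = {p1}
  B2 = {p2, q1}
  B3 = {q0}
p0 ∈ B0, q0 ∈ B3 → different blocks

NO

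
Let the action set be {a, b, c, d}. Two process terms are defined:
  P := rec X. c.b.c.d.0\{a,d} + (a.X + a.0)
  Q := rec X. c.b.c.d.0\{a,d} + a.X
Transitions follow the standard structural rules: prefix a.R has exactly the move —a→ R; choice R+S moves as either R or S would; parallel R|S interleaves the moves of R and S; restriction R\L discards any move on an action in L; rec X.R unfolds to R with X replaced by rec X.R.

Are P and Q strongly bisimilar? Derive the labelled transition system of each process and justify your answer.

NO

P's transition system — 6 states:
  m0 = rec X. c.b.c.d.0\{a,d} + (a.X + a.0) → --a--▸ m0, --a--▸ m1, --c--▸ m2
  m1 = 0 → ∅
  m2 = b.c.d.0\{a,d} → --b--▸ m3
  m3 = c.d.0\{a,d} → --c--▸ m4
  m4 = d.0\{a,d} → --d--▸ m5
  m5 = 0\{a,d} → ∅
Q's transition system — 5 states:
  n0 = rec X. c.b.c.d.0\{a,d} + a.X → --a--▸ n0, --c--▸ n1
  n1 = b.c.d.0\{a,d} → --b--▸ n2
  n2 = c.d.0\{a,d} → --c--▸ n3
  n3 = d.0\{a,d} → --d--▸ n4
  n4 = 0\{a,d} → ∅
Bisimilarity quotient blocks:
  B0 = {m0}
  B1 = {m2, n1}
  B2 = {m3, n2}
  B3 = {m4, n3}
  B4 = {m1, m5, n4}
  B5 = {n0}
m0 ∈ B0, n0 ∈ B5 → different blocks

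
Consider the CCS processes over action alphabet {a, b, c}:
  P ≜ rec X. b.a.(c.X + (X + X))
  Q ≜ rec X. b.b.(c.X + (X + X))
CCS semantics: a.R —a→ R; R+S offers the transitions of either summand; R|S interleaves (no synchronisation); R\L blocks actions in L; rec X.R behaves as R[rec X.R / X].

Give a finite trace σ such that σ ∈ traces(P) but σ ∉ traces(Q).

P's transition system — 3 states:
  p0 = rec X. b.a.(c.X + (X + X)) has moves --b--▸ p1
  p1 = a.(c.(rec X. b.a.(c.X + (X + X))) + ((rec X. b.a.(c.X + (X + X))) + (rec X. b.a.(c.X + (X + X))))) has moves --a--▸ p2
  p2 = c.(rec X. b.a.(c.X + (X + X))) + ((rec X. b.a.(c.X + (X + X))) + (rec X. b.a.(c.X + (X + X)))) has moves --b--▸ p1, --c--▸ p0
Q's transition system — 3 states:
  q0 = rec X. b.b.(c.X + (X + X)) has moves --b--▸ q1
  q1 = b.(c.(rec X. b.b.(c.X + (X + X))) + ((rec X. b.b.(c.X + (X + X))) + (rec X. b.b.(c.X + (X + X))))) has moves --b--▸ q2
  q2 = c.(rec X. b.b.(c.X + (X + X))) + ((rec X. b.b.(c.X + (X + X))) + (rec X. b.b.(c.X + (X + X)))) has moves --b--▸ q1, --c--▸ q0
Executing ba from P (initial set {p0}):
  after b @ step 1: {p1}
  after a @ step 2: {p2}
  ✓ P
Executing ba from Q (initial set {q0}):
  after b @ step 1: {q1}
  after a @ step 2: no successor for Q

ba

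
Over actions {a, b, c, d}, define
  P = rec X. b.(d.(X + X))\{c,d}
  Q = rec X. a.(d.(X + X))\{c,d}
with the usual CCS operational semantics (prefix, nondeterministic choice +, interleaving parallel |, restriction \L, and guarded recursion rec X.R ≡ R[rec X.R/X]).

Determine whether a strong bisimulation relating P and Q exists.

NO

LTS(P): 2 reachable states
  p0 = rec X. b.(d.(X + X))\{c,d} has moves --b--▸ p1
  p1 = (d.((rec X. b.(d.(X + X))\{c,d}) + (rec X. b.(d.(X + X))\{c,d})))\{c,d} has moves ∅
LTS(Q): 2 reachable states
  q0 = rec X. a.(d.(X + X))\{c,d} has moves --a--▸ q1
  q1 = (d.((rec X. a.(d.(X + X))\{c,d}) + (rec X. a.(d.(X + X))\{c,d})))\{c,d} has moves ∅
Coarsest stable partition (strong bisimilarity classes):
  B0 = {p0}
  B1 = {p1, q1}
  B2 = {q0}
p0 ∈ B0, q0 ∈ B2 → different blocks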